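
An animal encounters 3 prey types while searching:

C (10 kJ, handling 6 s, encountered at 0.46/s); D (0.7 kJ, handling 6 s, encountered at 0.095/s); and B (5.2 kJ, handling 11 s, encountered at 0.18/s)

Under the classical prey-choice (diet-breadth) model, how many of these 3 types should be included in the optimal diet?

1

E/h in descending order: C 1.67, B 0.473, D 0.117 kJ/s. The optimal diet is the largest prefix of this list for which every included type satisfies E_i/h_i > R on the types above it.
Rate on top 1: 1.223. B: 0.473 < 1.223 → exclude; stop.
Optimal diet: C — 1 of 3 types.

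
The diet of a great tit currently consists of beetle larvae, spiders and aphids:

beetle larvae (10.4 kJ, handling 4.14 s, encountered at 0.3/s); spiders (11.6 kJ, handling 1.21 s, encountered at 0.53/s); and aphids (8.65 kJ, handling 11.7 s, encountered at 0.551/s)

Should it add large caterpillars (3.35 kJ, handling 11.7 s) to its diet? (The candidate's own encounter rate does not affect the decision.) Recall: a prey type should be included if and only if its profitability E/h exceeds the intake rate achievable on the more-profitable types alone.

No

On beetle larvae, spiders and aphids alone, R = ΣλE/(1+Σλh) = 14.03/9.33 = 1.504 kJ/s.
large caterpillars: E/h = 3.35/11.7 = 0.2863 kJ/s.
Since 0.2863 < R, time spent handling large caterpillars is better spent searching.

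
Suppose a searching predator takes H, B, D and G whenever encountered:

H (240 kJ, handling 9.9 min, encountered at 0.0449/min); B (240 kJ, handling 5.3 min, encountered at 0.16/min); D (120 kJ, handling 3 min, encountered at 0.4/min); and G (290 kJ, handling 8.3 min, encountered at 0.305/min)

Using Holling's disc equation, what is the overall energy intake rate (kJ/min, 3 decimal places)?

30.814 kJ/min

Energy encountered per unit search time: 0.0449×240 + 0.16×240 + 0.4×120 + 0.305×290 = 185.6 kJ/min.
Handling time per unit search time: 0.0449×9.9 + 0.16×5.3 + 0.4×3 + 0.305×8.3 = 5.024.
Rate = 185.6/(1 + 5.024) = 30.81 kJ/min.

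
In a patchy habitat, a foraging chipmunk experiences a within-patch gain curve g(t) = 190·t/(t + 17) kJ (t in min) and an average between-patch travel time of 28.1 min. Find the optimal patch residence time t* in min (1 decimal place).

21.9 min

Optimal t* satisfies g'(t*) = g(t*)/(T + t*).
g'(t) = 190·17/(t + 17)². Setting 190·17/(t+17)² = 190t/[(t+17)(28.1+t)] gives 17(28.1+t) = t(t+17), so t² = 17×28.1 = 477.7.
t* = √477.7 = 21.86 min.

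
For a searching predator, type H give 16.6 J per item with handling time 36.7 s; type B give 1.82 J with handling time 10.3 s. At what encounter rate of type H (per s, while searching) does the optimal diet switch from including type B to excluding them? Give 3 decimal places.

At the threshold, the rate on type H alone equals the profitability of type B: λ·16.6/(1 + λ·36.7) = 1.82/10.3 = 0.1767.
Rearranging, λ(16.6 − 0.1767×36.7) = 0.1767, so λ = 0.1767/10.12 = 0.01747 per s.

0.017 per s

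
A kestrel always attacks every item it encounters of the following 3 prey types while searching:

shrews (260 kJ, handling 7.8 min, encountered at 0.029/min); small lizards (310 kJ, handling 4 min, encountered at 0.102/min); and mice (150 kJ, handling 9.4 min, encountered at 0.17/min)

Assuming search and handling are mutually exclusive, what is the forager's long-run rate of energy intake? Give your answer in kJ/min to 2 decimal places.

20.00 kJ/min

R = Σλ_iE_i / (1 + Σλ_ih_i)
Numerator: 0.029×260 + 0.102×310 + 0.17×150 = 64.66
Denominator: 1 + 0.029×7.8 + 0.102×4 + 0.17×9.4 = 3.232
R = 64.66/3.232 = 20 kJ/min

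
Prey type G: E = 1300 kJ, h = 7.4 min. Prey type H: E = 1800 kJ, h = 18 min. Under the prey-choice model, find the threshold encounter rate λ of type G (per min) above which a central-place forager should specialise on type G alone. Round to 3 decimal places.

Drop type H once their profitability E₂/h₂ falls below the rate achievable on type G alone: E₂/h₂ = λE₁/(1 + λh₁).
Solve for λ: λE₁h₂ = E₂(1 + λh₁) → λ(E₁h₂ − E₂h₁) = E₂ → λ = E₂/(E₁h₂ − E₂h₁).
λ = 1800/(1300×18 − 1800×7.4) = 1800/1.008e+04 = 0.1786 per min.

0.179 per min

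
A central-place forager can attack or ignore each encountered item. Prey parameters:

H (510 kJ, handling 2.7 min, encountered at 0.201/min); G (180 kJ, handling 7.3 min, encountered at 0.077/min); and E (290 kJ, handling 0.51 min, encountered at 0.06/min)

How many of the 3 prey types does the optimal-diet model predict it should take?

2

Profitabilities (E/h, kJ/min): E 569, H 189, G 24.7. Add prey in this order while the next type's profitability exceeds the intake rate on those already taken.
Rate on top 1: 16.88. H: 189 > 16.88 → include.
Rate on top 2: 76.22. G: 24.7 < 76.22 → exclude; stop.
Optimal diet: E, H — 2 of 3 types.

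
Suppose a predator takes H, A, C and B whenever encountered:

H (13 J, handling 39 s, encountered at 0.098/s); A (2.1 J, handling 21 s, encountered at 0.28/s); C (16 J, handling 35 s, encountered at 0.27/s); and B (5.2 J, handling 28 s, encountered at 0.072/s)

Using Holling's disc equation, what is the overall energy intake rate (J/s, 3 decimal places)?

0.296 J/s

R = (0.098×13 + 0.28×2.1 + 0.27×16 + 0.072×5.2) / (1 + 0.098×39 + 0.28×21 + 0.27×35 + 0.072×28) = 6.556/22.17 = 0.2958 J/s.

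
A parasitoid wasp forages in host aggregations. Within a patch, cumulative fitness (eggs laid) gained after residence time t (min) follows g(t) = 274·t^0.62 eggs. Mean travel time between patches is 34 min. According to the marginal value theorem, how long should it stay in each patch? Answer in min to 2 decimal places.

55.47 min

Maximise g(t)/(T+t): set derivative to zero → g'(t)(T+t) = g(t).
g'(t) = 0.62·274·t^-0.38. Setting 0.62·274·t^-0.38 = 274·t^0.62/(34+t) gives 0.62(34+t) = t, so 0.38·t = 0.62×34.
t* = 0.62×34/0.38 = 55.47 min.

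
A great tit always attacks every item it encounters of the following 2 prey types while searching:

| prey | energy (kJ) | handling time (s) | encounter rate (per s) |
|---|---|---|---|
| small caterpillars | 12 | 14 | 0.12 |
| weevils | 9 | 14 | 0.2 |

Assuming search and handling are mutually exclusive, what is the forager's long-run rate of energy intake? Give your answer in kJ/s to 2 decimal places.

0.59 kJ/s

R = (0.12×12 + 0.2×9) / (1 + 0.12×14 + 0.2×14) = 3.24/5.48 = 0.5912 kJ/s.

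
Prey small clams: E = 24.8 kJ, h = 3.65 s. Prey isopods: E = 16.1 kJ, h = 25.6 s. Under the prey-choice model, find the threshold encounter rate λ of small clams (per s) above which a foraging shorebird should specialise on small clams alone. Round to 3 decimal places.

0.028 per s

At the threshold, the rate on small clams alone equals the profitability of isopods: λ·24.8/(1 + λ·3.65) = 16.1/25.6 = 0.6289.
Rearranging, λ(24.8 − 0.6289×3.65) = 0.6289, so λ = 0.6289/22.5 = 0.02795 per s.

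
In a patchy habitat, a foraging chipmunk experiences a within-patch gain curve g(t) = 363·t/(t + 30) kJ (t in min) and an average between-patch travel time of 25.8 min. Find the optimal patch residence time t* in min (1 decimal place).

By the marginal value theorem, leave when the instantaneous gain rate g'(t) equals the habitat-wide average g(t)/(T + t).
g'(t) = 363·30/(t + 30)². Setting 363·30/(t+30)² = 363t/[(t+30)(25.8+t)] gives 30(25.8+t) = t(t+30), so t² = 30×25.8 = 774.
t* = √774 = 27.82 min.

27.8 min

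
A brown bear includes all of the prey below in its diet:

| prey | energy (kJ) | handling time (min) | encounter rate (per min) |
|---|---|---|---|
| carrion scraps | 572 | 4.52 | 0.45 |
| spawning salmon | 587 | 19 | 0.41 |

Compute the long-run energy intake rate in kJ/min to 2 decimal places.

R = (0.45×572 + 0.41×587) / (1 + 0.45×4.52 + 0.41×19) = 498.1/10.82 = 46.02 kJ/min.

46.02 kJ/min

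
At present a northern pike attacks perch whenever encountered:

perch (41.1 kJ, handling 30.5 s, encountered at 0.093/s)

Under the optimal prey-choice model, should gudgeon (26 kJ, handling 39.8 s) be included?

No

On perch alone, R = ΣλE/(1+Σλh) = 3.822/3.837 = 0.9963 kJ/s.
gudgeon: E/h = 26/39.8 = 0.6533 kJ/s.
Since 0.6533 < R, time spent handling gudgeon is better spent searching.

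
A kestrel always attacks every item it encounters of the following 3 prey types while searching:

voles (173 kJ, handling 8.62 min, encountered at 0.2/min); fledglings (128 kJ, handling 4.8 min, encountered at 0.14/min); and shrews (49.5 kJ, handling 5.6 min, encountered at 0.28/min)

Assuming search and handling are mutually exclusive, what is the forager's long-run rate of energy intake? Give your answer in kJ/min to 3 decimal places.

R = Σλ_iE_i / (1 + Σλ_ih_i)
Numerator: 0.2×173 + 0.14×128 + 0.28×49.5 = 66.38
Denominator: 1 + 0.2×8.62 + 0.14×4.8 + 0.28×5.6 = 4.964
R = 66.38/4.964 = 13.37 kJ/min

13.372 kJ/min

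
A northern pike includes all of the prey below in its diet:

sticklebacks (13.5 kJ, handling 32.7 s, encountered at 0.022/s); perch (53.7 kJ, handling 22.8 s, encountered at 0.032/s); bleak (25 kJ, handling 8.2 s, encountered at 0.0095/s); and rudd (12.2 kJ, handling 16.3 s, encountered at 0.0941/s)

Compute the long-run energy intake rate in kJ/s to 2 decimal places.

0.84 kJ/s

Energy encountered per unit search time: 0.022×13.5 + 0.032×53.7 + 0.0095×25 + 0.0941×12.2 = 3.401 kJ/s.
Handling time per unit search time: 0.022×32.7 + 0.032×22.8 + 0.0095×8.2 + 0.0941×16.3 = 3.061.
Rate = 3.401/(1 + 3.061) = 0.8375 kJ/s.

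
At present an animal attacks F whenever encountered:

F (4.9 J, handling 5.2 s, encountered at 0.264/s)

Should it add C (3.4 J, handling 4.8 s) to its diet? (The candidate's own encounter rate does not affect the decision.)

Current rate: (0.264×4.9)/(1 + 0.264×5.2) = 0.5452 J/s.
Profitability of C: 3.4/4.8 = 0.7083 J/s.
Since 0.7083 > R, including C increases the long-run rate.

Yes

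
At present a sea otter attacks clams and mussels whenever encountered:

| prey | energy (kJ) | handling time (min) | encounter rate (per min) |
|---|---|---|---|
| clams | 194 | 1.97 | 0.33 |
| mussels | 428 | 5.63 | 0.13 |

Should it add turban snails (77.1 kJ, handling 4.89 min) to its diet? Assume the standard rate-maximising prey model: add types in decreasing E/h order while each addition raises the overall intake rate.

Intake rate on the current diet: R = (0.33×194 + 0.13×428) / (1 + 0.33×1.97 + 0.13×5.63) = 119.7/2.382 = 50.24 kJ/min.
turban snails: E/h = 77.1/4.89 = 15.77 kJ/min.
15.77 < 50.24, so adding turban snails would lower the average — exclude it.

No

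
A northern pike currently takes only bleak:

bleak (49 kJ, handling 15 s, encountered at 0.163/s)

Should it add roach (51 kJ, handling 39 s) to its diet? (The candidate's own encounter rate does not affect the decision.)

No

Current rate: (0.163×49)/(1 + 0.163×15) = 2.318 kJ/s.
Profitability of roach: 51/39 = 1.308 kJ/s.
Since 1.308 < R, time spent handling roach is better spent searching.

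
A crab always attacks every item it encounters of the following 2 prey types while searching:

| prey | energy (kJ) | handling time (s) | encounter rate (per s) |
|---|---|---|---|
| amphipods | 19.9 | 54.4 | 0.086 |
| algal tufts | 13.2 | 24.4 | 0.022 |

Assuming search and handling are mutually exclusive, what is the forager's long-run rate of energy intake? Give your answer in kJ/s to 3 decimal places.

R = (0.086×19.9 + 0.022×13.2) / (1 + 0.086×54.4 + 0.022×24.4) = 2.002/6.215 = 0.3221 kJ/s.

0.322 kJ/s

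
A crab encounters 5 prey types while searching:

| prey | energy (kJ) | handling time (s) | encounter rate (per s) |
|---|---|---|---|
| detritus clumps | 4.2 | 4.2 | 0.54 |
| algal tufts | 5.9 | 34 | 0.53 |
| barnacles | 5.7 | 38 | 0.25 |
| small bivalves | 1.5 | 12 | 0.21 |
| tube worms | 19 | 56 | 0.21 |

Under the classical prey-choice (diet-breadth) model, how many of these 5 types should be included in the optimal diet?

Profitabilities (E/h, kJ/s): detritus clumps 1, tube worms 0.339, algal tufts 0.174, barnacles 0.15, small bivalves 0.125. Add prey in this order while the next type's profitability exceeds the intake rate on those already taken.
Rate on top 1: 0.694. tube worms: 0.339 < 0.694 → exclude; stop.
Optimal diet: detritus clumps — 1 of 5 types.

1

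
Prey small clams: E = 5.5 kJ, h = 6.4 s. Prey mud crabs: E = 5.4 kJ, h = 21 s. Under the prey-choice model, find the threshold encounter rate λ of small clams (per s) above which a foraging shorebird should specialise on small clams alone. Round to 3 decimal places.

The zero-one rule: include mud crabs iff E₂/h₂ > λE₁/(1+λh₁). Equality gives the switch point.
λE₁h₂ = E₂ + λE₂h₁ ⇒ λ = E₂/(E₁h₂ − E₂h₁) = 5.4/(115.5 − 34.56) = 0.06672 per s.

0.067 per s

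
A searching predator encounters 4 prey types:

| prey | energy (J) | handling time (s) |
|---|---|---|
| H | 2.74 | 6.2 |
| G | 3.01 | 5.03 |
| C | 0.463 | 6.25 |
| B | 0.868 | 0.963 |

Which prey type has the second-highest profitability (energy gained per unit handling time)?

G

Profitability E/h (J/s): H = 2.74/6.2 = 0.442, G = 3.01/5.03 = 0.598, C = 0.463/6.25 = 0.0741, B = 0.868/0.963 = 0.901.
Ranked: B > G > H > C.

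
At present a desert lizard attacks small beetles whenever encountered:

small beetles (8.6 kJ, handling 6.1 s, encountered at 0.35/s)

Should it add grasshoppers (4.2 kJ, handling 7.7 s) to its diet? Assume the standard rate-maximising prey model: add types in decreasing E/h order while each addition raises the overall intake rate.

Current rate: (0.35×8.6)/(1 + 0.35×6.1) = 0.9601 kJ/s.
Profitability of grasshoppers: 4.2/7.7 = 0.5455 kJ/s.
Since 0.5455 < R, time spent handling grasshoppers is better spent searching.

No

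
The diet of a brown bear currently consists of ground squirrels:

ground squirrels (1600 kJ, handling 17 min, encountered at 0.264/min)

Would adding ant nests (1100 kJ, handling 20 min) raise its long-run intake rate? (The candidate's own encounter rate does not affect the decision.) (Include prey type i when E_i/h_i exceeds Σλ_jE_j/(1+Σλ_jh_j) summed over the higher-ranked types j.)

Current rate: (0.264×1600)/(1 + 0.264×17) = 76.97 kJ/min.
ant nests: E/h = 1100/20 = 55 kJ/min.
Since 55 < R, time spent handling ant nests is better spent searching.

No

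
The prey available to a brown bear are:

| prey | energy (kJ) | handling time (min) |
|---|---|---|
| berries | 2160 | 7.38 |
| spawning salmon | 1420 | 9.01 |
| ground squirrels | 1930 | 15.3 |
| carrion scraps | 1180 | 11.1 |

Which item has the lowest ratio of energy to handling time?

Profitability E/h (kJ/min): berries = 2160/7.38 = 293, spawning salmon = 1420/9.01 = 158, ground squirrels = 1930/15.3 = 126, carrion scraps = 1180/11.1 = 106.
Ranked: berries > spawning salmon > ground squirrels > carrion scraps.

carrion scraps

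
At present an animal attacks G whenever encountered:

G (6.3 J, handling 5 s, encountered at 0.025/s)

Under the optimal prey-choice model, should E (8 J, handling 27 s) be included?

Yes

Intake rate on the current diet: R = (0.025×6.3) / (1 + 0.025×5) = 0.1575/1.125 = 0.14 J/s.
E: E/h = 8/27 = 0.2963 J/s.
Since 0.2963 > R, including E increases the long-run rate.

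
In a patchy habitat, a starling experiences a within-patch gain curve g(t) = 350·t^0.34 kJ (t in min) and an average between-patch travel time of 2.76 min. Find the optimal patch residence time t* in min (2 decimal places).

By the marginal value theorem, leave when the instantaneous gain rate g'(t) equals the habitat-wide average g(t)/(T + t).
g'(t) = 0.34·350·t^-0.66. Setting 0.34·350·t^-0.66 = 350·t^0.34/(2.76+t) gives 0.34(2.76+t) = t, so 0.66·t = 0.34×2.76.
t* = 0.34×2.76/0.66 = 1.422 min.

1.42 min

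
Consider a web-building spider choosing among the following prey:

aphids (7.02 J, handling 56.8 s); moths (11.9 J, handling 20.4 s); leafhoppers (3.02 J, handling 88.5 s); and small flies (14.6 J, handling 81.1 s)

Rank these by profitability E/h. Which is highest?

Profitability E/h (J/s): aphids = 7.02/56.8 = 0.124, moths = 11.9/20.4 = 0.583, leafhoppers = 3.02/88.5 = 0.0341, small flies = 14.6/81.1 = 0.18.
Ranked: moths > small flies > aphids > leafhoppers.

moths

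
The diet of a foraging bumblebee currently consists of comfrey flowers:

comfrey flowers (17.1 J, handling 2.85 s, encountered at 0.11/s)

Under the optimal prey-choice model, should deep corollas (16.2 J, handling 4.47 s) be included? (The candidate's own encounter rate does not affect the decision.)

Intake rate on the current diet: R = (0.11×17.1) / (1 + 0.11×2.85) = 1.881/1.313 = 1.432 J/s.
Profitability of deep corollas: 16.2/4.47 = 3.624 J/s.
Since 3.624 > R, including deep corollas increases the long-run rate.

Yes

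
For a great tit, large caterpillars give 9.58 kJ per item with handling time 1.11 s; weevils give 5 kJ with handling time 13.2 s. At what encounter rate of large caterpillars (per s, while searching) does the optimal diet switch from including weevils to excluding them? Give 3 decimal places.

At the threshold, the rate on large caterpillars alone equals the profitability of weevils: λ·9.58/(1 + λ·1.11) = 5/13.2 = 0.3788.
Rearranging, λ(9.58 − 0.3788×1.11) = 0.3788, so λ = 0.3788/9.16 = 0.04135 per s.

0.041 per s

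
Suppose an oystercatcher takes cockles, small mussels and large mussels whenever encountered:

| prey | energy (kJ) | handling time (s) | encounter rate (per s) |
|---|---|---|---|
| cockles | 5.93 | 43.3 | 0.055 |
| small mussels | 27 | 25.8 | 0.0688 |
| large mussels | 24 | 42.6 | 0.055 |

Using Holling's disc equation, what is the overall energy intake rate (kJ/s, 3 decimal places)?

R = (0.055×5.93 + 0.0688×27 + 0.055×24) / (1 + 0.055×43.3 + 0.0688×25.8 + 0.055×42.6) = 3.504/7.5 = 0.4672 kJ/s.

0.467 kJ/s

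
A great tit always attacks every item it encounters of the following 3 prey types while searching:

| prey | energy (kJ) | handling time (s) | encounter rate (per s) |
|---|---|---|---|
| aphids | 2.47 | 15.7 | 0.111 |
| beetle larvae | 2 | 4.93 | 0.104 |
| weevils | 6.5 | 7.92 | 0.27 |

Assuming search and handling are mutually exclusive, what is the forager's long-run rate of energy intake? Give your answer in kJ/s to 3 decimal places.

0.415 kJ/s

R = (0.111×2.47 + 0.104×2 + 0.27×6.5) / (1 + 0.111×15.7 + 0.104×4.93 + 0.27×7.92) = 2.237/5.394 = 0.4148 kJ/s.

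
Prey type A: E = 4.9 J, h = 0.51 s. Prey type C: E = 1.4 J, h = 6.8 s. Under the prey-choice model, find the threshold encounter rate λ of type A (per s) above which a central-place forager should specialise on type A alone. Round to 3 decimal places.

0.043 per s

Drop type C once their profitability E₂/h₂ falls below the rate achievable on type A alone: E₂/h₂ = λE₁/(1 + λh₁).
Solve for λ: λE₁h₂ = E₂(1 + λh₁) → λ(E₁h₂ − E₂h₁) = E₂ → λ = E₂/(E₁h₂ − E₂h₁).
λ = 1.4/(4.9×6.8 − 1.4×0.51) = 1.4/32.61 = 0.04294 per s.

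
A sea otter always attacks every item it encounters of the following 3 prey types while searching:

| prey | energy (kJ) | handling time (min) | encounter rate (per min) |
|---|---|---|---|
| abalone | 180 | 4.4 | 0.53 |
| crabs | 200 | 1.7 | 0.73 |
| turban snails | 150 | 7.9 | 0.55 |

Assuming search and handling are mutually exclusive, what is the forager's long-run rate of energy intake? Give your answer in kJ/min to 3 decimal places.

Energy encountered per unit search time: 0.53×180 + 0.73×200 + 0.55×150 = 323.9 kJ/min.
Handling time per unit search time: 0.53×4.4 + 0.73×1.7 + 0.55×7.9 = 7.918.
Rate = 323.9/(1 + 7.918) = 36.32 kJ/min.

36.320 kJ/min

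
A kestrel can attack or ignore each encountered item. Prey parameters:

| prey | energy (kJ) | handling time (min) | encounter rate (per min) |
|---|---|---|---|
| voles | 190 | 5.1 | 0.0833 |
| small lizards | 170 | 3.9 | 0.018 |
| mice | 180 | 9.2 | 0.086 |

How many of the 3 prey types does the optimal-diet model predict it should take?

3

Rank by E/h (kJ/min): small lizards 43.6, voles 37.3, mice 19.6. Include each in turn until the next type's E/h falls below the running intake rate.
Rate on top 1: 2.859. voles: 37.3 > 2.859 → include.
Rate on top 2: 12.63. mice: 19.6 > 12.63 → include.
Optimal diet: small lizards, voles, mice — 3 of 3 types.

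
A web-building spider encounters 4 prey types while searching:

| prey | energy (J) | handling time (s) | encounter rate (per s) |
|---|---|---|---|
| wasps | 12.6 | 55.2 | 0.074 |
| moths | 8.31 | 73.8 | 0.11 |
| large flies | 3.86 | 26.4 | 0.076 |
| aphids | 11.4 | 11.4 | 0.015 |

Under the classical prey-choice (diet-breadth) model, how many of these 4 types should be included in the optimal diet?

2

Profitabilities (E/h, J/s): aphids 1, wasps 0.228, large flies 0.146, moths 0.113. Add prey in this order while the next type's profitability exceeds the intake rate on those already taken.
Rate on top 1: 0.146. wasps: 0.228 > 0.146 → include.
Rate on top 2: 0.2099. large flies: 0.146 < 0.2099 → exclude; stop.
Optimal diet: aphids, wasps — 2 of 4 types.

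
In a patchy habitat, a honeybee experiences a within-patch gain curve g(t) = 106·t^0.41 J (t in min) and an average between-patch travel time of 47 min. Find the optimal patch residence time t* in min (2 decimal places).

By the marginal value theorem, leave when the instantaneous gain rate g'(t) equals the habitat-wide average g(t)/(T + t).
g'(t) = 0.41·106·t^-0.59. Setting 0.41·106·t^-0.59 = 106·t^0.41/(47+t) gives 0.41(47+t) = t, so 0.59·t = 0.41×47.
t* = 0.41×47/0.59 = 32.66 min.

32.66 min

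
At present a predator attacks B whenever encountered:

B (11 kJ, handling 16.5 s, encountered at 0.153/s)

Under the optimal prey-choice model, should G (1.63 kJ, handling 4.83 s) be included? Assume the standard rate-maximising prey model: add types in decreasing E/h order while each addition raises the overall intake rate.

No

Current rate: (0.153×11)/(1 + 0.153×16.5) = 0.4775 kJ/s.
G: E/h = 1.63/4.83 = 0.3375 kJ/s.
0.3375 < 0.4775, so adding G would lower the average — exclude it.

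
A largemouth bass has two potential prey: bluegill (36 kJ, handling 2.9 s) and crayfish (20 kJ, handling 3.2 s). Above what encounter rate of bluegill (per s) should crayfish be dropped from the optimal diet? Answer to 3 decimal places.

At the threshold, the rate on bluegill alone equals the profitability of crayfish: λ·36/(1 + λ·2.9) = 20/3.2 = 6.25.
Rearranging, λ(36 − 6.25×2.9) = 6.25, so λ = 6.25/17.88 = 0.3497 per s.

0.350 per s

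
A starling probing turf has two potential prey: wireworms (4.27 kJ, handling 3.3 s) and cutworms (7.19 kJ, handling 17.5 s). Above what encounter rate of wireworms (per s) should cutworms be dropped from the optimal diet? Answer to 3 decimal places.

0.141 per s

Drop cutworms once their profitability E₂/h₂ falls below the rate achievable on wireworms alone: E₂/h₂ = λE₁/(1 + λh₁).
Solve for λ: λE₁h₂ = E₂(1 + λh₁) → λ(E₁h₂ − E₂h₁) = E₂ → λ = E₂/(E₁h₂ − E₂h₁).
λ = 7.19/(4.27×17.5 − 7.19×3.3) = 7.19/51 = 0.141 per s.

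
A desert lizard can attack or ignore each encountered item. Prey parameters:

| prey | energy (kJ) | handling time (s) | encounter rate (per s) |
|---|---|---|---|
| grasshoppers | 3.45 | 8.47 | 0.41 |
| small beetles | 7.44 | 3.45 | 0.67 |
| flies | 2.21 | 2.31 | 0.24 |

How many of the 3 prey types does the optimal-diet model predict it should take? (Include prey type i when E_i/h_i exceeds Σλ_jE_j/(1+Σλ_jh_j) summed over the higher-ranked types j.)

1

Rank by E/h (kJ/s): small beetles 2.16, flies 0.957, grasshoppers 0.407. Include each in turn until the next type's E/h falls below the running intake rate.
Rate on top 1: 1.505. flies: 0.957 < 1.505 → exclude; stop.
Optimal diet: small beetles — 1 of 3 types.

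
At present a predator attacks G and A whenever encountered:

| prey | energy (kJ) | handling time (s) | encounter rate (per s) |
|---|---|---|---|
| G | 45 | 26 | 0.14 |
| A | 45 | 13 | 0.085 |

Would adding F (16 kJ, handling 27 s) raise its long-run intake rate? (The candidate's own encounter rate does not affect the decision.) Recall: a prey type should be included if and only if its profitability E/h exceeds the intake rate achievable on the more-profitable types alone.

Current rate: (0.14×45 + 0.085×45)/(1 + 0.14×26 + 0.085×13) = 1.762 kJ/s.
F: E/h = 16/27 = 0.5926 kJ/s.
Since 0.5926 < R, time spent handling F is better spent searching.

No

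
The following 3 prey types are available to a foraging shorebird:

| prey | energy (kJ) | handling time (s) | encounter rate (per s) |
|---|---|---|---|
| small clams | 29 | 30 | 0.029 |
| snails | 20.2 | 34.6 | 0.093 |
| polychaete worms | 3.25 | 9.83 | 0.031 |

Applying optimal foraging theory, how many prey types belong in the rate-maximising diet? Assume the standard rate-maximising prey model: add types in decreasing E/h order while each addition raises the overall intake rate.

2

E/h in descending order: small clams 0.967, snails 0.584, polychaete worms 0.331 kJ/s. The optimal diet is the largest prefix of this list for which every included type satisfies E_i/h_i > R on the types above it.
Rate on top 1: 0.4497. snails: 0.584 > 0.4497 → include.
Rate on top 2: 0.5345. polychaete worms: 0.331 < 0.5345 → exclude; stop.
Optimal diet: small clams, snails — 2 of 3 types.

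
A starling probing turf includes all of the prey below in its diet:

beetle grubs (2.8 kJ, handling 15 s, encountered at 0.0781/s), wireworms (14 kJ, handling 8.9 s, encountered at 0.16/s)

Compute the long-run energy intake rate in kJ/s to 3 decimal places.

0.684 kJ/s

Energy encountered per unit search time: 0.0781×2.8 + 0.16×14 = 2.459 kJ/s.
Handling time per unit search time: 0.0781×15 + 0.16×8.9 = 2.596.
Rate = 2.459/(1 + 2.596) = 0.6838 kJ/s.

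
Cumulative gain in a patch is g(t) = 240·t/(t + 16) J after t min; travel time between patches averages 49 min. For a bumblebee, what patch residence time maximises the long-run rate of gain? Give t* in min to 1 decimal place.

28.0 min

By the marginal value theorem, leave when the instantaneous gain rate g'(t) equals the habitat-wide average g(t)/(T + t).
g'(t) = 240·16/(t + 16)². Setting 240·16/(t+16)² = 240t/[(t+16)(49+t)] gives 16(49+t) = t(t+16), so t² = 16×49 = 784.
t* = √784 = 28 min.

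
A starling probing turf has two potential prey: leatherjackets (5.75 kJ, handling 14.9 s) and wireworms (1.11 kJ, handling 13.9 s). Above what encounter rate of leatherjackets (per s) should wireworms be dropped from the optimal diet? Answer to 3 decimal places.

0.018 per s

Drop wireworms once their profitability E₂/h₂ falls below the rate achievable on leatherjackets alone: E₂/h₂ = λE₁/(1 + λh₁).
Solve for λ: λE₁h₂ = E₂(1 + λh₁) → λ(E₁h₂ − E₂h₁) = E₂ → λ = E₂/(E₁h₂ − E₂h₁).
λ = 1.11/(5.75×13.9 − 1.11×14.9) = 1.11/63.39 = 0.01751 per s.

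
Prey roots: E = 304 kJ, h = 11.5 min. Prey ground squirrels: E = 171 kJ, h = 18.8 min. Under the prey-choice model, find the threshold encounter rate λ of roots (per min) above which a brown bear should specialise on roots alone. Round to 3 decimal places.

0.046 per min

At the threshold, the rate on roots alone equals the profitability of ground squirrels: λ·304/(1 + λ·11.5) = 171/18.8 = 9.096.
Rearranging, λ(304 − 9.096×11.5) = 9.096, so λ = 9.096/199.4 = 0.04562 per min.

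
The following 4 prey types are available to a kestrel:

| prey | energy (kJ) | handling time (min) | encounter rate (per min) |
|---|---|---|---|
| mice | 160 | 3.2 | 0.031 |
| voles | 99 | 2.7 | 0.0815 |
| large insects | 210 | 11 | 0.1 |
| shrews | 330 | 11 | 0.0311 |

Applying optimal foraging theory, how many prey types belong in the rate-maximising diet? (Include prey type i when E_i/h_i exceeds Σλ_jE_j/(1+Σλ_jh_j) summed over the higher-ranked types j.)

Profitabilities (E/h, kJ/min): mice 50, voles 36.7, shrews 30, large insects 19.1. Add prey in this order while the next type's profitability exceeds the intake rate on those already taken.
Rate on top 1: 4.512. voles: 36.7 > 4.512 → include.
Rate on top 2: 9.876. shrews: 30 > 9.876 → include.
Rate on top 3: 14.02. large insects: 19.1 > 14.02 → include.
Optimal diet: mice, voles, shrews, large insects — 4 of 4 types.

4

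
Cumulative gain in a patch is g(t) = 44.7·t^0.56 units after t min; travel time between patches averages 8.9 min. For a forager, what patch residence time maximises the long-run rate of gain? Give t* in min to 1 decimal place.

11.3 min

By the marginal value theorem, leave when the instantaneous gain rate g'(t) equals the habitat-wide average g(t)/(T + t).
g'(t) = 0.56·44.7·t^-0.44. Setting 0.56·44.7·t^-0.44 = 44.7·t^0.56/(8.9+t) gives 0.56(8.9+t) = t, so 0.44·t = 0.56×8.9.
t* = 0.56×8.9/0.44 = 11.33 min.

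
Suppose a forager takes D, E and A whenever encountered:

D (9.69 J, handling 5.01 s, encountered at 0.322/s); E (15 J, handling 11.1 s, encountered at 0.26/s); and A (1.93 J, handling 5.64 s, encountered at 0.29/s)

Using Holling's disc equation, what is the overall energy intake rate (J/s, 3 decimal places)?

1.062 J/s

R = Σλ_iE_i / (1 + Σλ_ih_i)
Numerator: 0.322×9.69 + 0.26×15 + 0.29×1.93 = 7.58
Denominator: 1 + 0.322×5.01 + 0.26×11.1 + 0.29×5.64 = 7.135
R = 7.58/7.135 = 1.062 J/s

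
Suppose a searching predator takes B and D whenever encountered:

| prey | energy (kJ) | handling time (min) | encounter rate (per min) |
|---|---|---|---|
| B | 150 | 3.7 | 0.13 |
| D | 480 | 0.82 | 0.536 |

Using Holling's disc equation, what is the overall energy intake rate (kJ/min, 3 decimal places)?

144.117 kJ/min

R = (0.13×150 + 0.536×480) / (1 + 0.13×3.7 + 0.536×0.82) = 276.8/1.921 = 144.1 kJ/min.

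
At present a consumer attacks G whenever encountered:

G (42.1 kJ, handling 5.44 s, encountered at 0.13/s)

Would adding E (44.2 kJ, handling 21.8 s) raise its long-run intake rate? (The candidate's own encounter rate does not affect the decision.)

No

On G alone, R = ΣλE/(1+Σλh) = 5.473/1.707 = 3.206 kJ/s.
Profitability of E: 44.2/21.8 = 2.028 kJ/s.
Since 2.028 < R, time spent handling E is better spent searching.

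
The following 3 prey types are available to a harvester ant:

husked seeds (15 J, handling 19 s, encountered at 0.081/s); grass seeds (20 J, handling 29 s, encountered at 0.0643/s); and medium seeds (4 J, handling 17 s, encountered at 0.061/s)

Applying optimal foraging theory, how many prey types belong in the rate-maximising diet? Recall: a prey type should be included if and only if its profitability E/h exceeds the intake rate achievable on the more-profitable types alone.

2

E/h in descending order: husked seeds 0.789, grass seeds 0.69, medium seeds 0.235 J/s. The optimal diet is the largest prefix of this list for which every included type satisfies E_i/h_i > R on the types above it.
Rate on top 1: 0.4785. grass seeds: 0.69 > 0.4785 → include.
Rate on top 2: 0.5679. medium seeds: 0.235 < 0.5679 → exclude; stop.
Optimal diet: husked seeds, grass seeds — 2 of 3 types.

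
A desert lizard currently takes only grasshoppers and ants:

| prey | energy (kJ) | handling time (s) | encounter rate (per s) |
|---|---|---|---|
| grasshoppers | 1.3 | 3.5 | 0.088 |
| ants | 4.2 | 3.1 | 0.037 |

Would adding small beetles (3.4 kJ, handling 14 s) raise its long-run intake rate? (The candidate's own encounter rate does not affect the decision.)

Yes

On grasshoppers and ants alone, R = ΣλE/(1+Σλh) = 0.2698/1.423 = 0.1896 kJ/s.
small beetles: E/h = 3.4/14 = 0.2429 kJ/s.
0.2429 > 0.1896, so adding small beetles raises the average — include it.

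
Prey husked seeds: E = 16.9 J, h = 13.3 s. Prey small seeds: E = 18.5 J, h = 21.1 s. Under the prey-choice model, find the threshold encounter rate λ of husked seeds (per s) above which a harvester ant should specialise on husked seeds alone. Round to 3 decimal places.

0.167 per s

Drop small seeds once their profitability E₂/h₂ falls below the rate achievable on husked seeds alone: E₂/h₂ = λE₁/(1 + λh₁).
Solve for λ: λE₁h₂ = E₂(1 + λh₁) → λ(E₁h₂ − E₂h₁) = E₂ → λ = E₂/(E₁h₂ − E₂h₁).
λ = 18.5/(16.9×21.1 − 18.5×13.3) = 18.5/110.5 = 0.1674 per s.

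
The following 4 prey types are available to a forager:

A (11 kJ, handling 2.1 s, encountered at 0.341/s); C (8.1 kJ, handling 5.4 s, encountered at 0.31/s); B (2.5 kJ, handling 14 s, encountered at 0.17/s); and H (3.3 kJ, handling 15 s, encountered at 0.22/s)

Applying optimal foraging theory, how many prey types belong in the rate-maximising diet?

Profitabilities (E/h, kJ/s): A 5.24, C 1.5, H 0.22, B 0.179. Add prey in this order while the next type's profitability exceeds the intake rate on those already taken.
Rate on top 1: 2.186. C: 1.5 < 2.186 → exclude; stop.
Optimal diet: A — 1 of 4 types.

1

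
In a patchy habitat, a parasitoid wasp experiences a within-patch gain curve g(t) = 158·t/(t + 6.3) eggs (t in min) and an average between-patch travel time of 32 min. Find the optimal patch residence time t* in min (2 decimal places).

14.20 min

By the marginal value theorem, leave when the instantaneous gain rate g'(t) equals the habitat-wide average g(t)/(T + t).
g'(t) = 158·6.3/(t + 6.3)². Setting 158·6.3/(t+6.3)² = 158t/[(t+6.3)(32+t)] gives 6.3(32+t) = t(t+6.3), so t² = 6.3×32 = 201.6.
t* = √201.6 = 14.2 min.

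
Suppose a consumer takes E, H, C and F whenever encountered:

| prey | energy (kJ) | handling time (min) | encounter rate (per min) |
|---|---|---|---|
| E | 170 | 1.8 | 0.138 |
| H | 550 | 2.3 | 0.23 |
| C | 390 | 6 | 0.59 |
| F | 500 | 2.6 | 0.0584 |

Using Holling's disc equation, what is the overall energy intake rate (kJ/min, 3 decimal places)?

R = Σλ_iE_i / (1 + Σλ_ih_i)
Numerator: 0.138×170 + 0.23×550 + 0.59×390 + 0.0584×500 = 409.3
Denominator: 1 + 0.138×1.8 + 0.23×2.3 + 0.59×6 + 0.0584×2.6 = 5.469
R = 409.3/5.469 = 74.83 kJ/min

74.829 kJ/min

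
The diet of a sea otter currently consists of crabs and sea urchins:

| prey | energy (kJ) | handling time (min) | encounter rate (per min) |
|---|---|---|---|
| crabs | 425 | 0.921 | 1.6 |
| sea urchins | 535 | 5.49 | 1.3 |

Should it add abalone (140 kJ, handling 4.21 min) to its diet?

On crabs and sea urchins alone, R = ΣλE/(1+Σλh) = 1376/9.611 = 143.1 kJ/min.
Profitability of abalone: 140/4.21 = 33.25 kJ/min.
33.25 < 143.1, so adding abalone would lower the average — exclude it.

No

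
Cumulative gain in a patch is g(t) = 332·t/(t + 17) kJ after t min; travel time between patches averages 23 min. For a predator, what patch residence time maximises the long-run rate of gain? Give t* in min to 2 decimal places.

19.77 min

By the marginal value theorem, leave when the instantaneous gain rate g'(t) equals the habitat-wide average g(t)/(T + t).
g'(t) = 332·17/(t + 17)². Setting 332·17/(t+17)² = 332t/[(t+17)(23+t)] gives 17(23+t) = t(t+17), so t² = 17×23 = 391.
t* = √391 = 19.77 min.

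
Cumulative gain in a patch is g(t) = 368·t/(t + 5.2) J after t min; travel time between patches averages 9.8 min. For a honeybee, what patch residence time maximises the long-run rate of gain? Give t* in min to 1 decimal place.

7.1 min

Optimal t* satisfies g'(t*) = g(t*)/(T + t*).
g'(t) = 368·5.2/(t + 5.2)². Setting 368·5.2/(t+5.2)² = 368t/[(t+5.2)(9.8+t)] gives 5.2(9.8+t) = t(t+5.2), so t² = 5.2×9.8 = 50.96.
t* = √50.96 = 7.139 min.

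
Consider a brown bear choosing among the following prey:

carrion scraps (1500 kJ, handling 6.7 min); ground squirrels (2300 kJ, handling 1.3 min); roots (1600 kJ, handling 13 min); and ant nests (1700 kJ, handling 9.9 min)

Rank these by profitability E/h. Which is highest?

ground squirrels

Profitability E/h (kJ/min): carrion scraps = 1500/6.7 = 224, ground squirrels = 2300/1.3 = 1.77e+03, roots = 1600/13 = 123, ant nests = 1700/9.9 = 172.
Ranked: ground squirrels > carrion scraps > ant nests > roots.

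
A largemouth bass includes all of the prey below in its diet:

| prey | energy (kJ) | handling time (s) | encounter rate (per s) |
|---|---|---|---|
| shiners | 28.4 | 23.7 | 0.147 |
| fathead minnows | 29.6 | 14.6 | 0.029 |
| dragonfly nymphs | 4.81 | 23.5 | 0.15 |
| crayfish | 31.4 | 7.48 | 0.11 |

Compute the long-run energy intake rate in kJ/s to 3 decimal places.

R = Σλ_iE_i / (1 + Σλ_ih_i)
Numerator: 0.147×28.4 + 0.029×29.6 + 0.15×4.81 + 0.11×31.4 = 9.209
Denominator: 1 + 0.147×23.7 + 0.029×14.6 + 0.15×23.5 + 0.11×7.48 = 9.255
R = 9.209/9.255 = 0.995 kJ/s

0.995 kJ/s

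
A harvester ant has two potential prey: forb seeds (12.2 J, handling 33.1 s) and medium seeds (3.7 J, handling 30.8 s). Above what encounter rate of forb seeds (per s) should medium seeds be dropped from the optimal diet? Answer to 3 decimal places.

The zero-one rule: include medium seeds iff E₂/h₂ > λE₁/(1+λh₁). Equality gives the switch point.
λE₁h₂ = E₂ + λE₂h₁ ⇒ λ = E₂/(E₁h₂ − E₂h₁) = 3.7/(375.8 − 122.5) = 0.01461 per s.

0.015 per s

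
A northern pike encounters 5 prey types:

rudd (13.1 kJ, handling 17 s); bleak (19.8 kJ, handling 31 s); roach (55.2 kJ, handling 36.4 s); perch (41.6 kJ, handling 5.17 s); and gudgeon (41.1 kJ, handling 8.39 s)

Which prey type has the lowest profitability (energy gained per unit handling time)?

bleak

Profitability E/h (kJ/s): rudd = 13.1/17 = 0.771, bleak = 19.8/31 = 0.639, roach = 55.2/36.4 = 1.52, perch = 41.6/5.17 = 8.05, gudgeon = 41.1/8.39 = 4.9.
Ranked: perch > gudgeon > roach > rudd > bleak.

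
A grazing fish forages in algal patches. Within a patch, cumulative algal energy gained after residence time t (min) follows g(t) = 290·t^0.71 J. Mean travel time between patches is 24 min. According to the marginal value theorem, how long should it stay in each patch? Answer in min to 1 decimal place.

58.8 min

Maximise g(t)/(T+t): set derivative to zero → g'(t)(T+t) = g(t).
g'(t) = 0.71·290·t^-0.29. Setting 0.71·290·t^-0.29 = 290·t^0.71/(24+t) gives 0.71(24+t) = t, so 0.29·t = 0.71×24.
t* = 0.71×24/0.29 = 58.76 min.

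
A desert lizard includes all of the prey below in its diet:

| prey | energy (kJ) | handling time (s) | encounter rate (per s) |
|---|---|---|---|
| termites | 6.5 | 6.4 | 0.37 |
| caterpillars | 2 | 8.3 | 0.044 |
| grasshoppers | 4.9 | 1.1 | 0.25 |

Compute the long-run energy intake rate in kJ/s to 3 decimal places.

R = (0.37×6.5 + 0.044×2 + 0.25×4.9) / (1 + 0.37×6.4 + 0.044×8.3 + 0.25×1.1) = 3.718/4.008 = 0.9276 kJ/s.

0.928 kJ/s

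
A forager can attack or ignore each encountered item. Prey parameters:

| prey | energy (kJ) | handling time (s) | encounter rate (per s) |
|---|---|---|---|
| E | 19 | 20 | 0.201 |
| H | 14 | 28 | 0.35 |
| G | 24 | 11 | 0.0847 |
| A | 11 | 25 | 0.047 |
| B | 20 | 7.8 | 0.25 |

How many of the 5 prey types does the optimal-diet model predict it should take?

E/h in descending order: B 2.56, G 2.18, E 0.95, H 0.5, A 0.44 kJ/s. The optimal diet is the largest prefix of this list for which every included type satisfies E_i/h_i > R on the types above it.
Rate on top 1: 1.695. G: 2.18 > 1.695 → include.
Rate on top 2: 1.812. E: 0.95 < 1.812 → exclude; stop.
Optimal diet: B, G — 2 of 5 types.

2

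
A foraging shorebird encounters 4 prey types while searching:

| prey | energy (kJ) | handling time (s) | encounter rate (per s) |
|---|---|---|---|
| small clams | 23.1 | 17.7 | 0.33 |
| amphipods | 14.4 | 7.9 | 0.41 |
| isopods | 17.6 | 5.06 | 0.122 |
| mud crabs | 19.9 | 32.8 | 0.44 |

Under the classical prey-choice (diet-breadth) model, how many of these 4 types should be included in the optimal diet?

2

Rank by E/h (kJ/s): isopods 3.48, amphipods 1.82, small clams 1.31, mud crabs 0.607. Include each in turn until the next type's E/h falls below the running intake rate.
Rate on top 1: 1.328. amphipods: 1.82 > 1.328 → include.
Rate on top 2: 1.658. small clams: 1.31 < 1.658 → exclude; stop.
Optimal diet: isopods, amphipods — 2 of 4 types.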